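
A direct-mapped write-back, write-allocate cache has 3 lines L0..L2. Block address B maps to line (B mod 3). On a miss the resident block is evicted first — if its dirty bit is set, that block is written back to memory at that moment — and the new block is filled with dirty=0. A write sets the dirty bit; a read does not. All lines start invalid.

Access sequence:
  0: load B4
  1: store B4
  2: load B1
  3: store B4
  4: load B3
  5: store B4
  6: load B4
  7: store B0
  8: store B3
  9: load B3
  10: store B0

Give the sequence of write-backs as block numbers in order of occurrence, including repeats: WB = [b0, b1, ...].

0: R B4 -> L1 miss  d=-]
1: W B4 -> L1 hit  d=D]
2: R B1 -> L1 miss wb->B4  d=-]
3: W B4 -> L1 miss  d=D]
4: R B3 -> L0 miss  d=-]
5: W B4 -> L1 hit  d=D]
6: R B4 -> L1 hit  d=D]
7: W B0 -> L0 miss  d=D]
8: W B3 -> L0 miss wb->B0  d=D]
9: R B3 -> L0 hit  d=D]
10: W B0 -> L0 miss wb->B3  d=D]

WB = [4, 0, 3]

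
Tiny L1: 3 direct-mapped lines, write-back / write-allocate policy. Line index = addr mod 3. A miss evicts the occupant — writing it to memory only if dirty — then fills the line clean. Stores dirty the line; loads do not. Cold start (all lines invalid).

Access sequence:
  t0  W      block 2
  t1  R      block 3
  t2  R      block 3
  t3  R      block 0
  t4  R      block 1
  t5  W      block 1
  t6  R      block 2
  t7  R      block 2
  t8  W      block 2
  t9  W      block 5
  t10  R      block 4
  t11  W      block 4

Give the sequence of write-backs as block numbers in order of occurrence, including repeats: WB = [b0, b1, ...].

0: W B2 → L2 miss [D]
1: R B3 → L0 miss [-]
2: R B3 → L0 hit [-]
3: R B0 → L0 miss [-]
4: R B1 → L1 miss [-]
5: W B1 → L1 hit [D]
6: R B2 → L2 hit [D]
7: R B2 → L2 hit [D]
8: W B2 → L2 hit [D]
9: W B5 → L2 miss wb→B2 [D]
10: R B4 → L1 miss wb→B1 [-]
11: W B4 → L1 hit [D]

WB = [2, 1]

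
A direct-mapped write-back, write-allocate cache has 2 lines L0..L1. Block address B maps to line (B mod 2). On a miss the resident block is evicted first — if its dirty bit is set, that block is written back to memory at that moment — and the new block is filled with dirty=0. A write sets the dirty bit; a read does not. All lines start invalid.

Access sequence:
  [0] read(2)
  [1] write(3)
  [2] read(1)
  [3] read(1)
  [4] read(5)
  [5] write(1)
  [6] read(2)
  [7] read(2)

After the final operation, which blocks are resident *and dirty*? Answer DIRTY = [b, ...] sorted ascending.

0: R B2 -> L0 miss  d=-]
1: W B3 -> L1 miss  d=D]
2: R B1 -> L1 miss wb->B3  d=-]
3: R B1 -> L1 hit  d=-]
4: R B5 -> L1 miss  d=-]
5: W B1 -> L1 miss  d=D]
6: R B2 -> L0 hit  d=-]
7: R B2 -> L0 hit  d=-]

DIRTY = [1]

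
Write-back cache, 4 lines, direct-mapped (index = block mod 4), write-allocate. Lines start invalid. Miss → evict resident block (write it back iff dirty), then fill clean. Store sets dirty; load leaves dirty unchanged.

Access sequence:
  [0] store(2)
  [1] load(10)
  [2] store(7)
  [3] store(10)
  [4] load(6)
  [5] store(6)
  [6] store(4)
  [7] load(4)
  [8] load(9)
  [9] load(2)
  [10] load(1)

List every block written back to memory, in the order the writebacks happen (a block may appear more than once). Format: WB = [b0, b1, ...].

WB = [2, 10, 6]

0: W B2 → L2 miss [D]
1: R B10 → L2 miss wb→B2 [-]
2: W B7 → L3 miss [D]
3: W B10 → L2 hit [D]
4: R B6 → L2 miss wb→B10 [-]
5: W B6 → L2 hit [D]
6: W B4 → L0 miss [D]
7: R B4 → L0 hit [D]
8: R B9 → L1 miss [-]
9: R B2 → L2 miss wb→B6 [-]
10: R B1 → L1 miss [-]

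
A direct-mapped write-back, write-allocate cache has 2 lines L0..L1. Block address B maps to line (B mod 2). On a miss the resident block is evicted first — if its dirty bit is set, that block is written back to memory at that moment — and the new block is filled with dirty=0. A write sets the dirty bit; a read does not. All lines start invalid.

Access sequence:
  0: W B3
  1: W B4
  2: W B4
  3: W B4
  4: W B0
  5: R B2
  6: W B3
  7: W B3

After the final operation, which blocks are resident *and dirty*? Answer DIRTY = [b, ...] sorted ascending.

DIRTY = [3]

0: W B3 → L1 miss [D]
1: W B4 → L0 miss [D]
2: W B4 → L0 hit [D]
3: W B4 → L0 hit [D]
4: W B0 → L0 miss wb→B4 [D]
5: R B2 → L0 miss wb→B0 [-]
6: W B3 → L1 hit [D]
7: W B3 → L1 hit [D]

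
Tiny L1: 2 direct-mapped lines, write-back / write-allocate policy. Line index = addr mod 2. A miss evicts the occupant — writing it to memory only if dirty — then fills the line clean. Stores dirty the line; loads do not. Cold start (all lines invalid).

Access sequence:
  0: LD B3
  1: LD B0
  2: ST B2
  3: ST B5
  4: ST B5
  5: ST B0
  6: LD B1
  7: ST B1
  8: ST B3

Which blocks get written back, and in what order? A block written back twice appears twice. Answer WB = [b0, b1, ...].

WB = [2, 5, 1]

0: R B3 → L1 miss [-]
1: R B0 → L0 miss [-]
2: W B2 → L0 miss [D]
3: W B5 → L1 miss [D]
4: W B5 → L1 hit [D]
5: W B0 → L0 miss wb→B2 [D]
6: R B1 → L1 miss wb→B5 [-]
7: W B1 → L1 hit [D]
8: W B3 → L1 miss wb→B1 [D]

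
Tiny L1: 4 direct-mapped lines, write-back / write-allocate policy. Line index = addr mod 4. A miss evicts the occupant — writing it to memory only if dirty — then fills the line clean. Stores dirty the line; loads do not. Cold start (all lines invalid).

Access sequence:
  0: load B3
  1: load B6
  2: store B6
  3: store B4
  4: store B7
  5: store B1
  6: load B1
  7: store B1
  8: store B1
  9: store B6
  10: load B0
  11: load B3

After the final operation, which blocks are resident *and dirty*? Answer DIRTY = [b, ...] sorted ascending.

0: R B3 → L3 miss [-]
1: R B6 → L2 miss [-]
2: W B6 → L2 hit [D]
3: W B4 → L0 miss [D]
4: W B7 → L3 miss [D]
5: W B1 → L1 miss [D]
6: R B1 → L1 hit [D]
7: W B1 → L1 hit [D]
8: W B1 → L1 hit [D]
9: W B6 → L2 hit [D]
10: R B0 → L0 miss wb→B4 [-]
11: R B3 → L3 miss wb→B7 [-]

DIRTY = [1, 6]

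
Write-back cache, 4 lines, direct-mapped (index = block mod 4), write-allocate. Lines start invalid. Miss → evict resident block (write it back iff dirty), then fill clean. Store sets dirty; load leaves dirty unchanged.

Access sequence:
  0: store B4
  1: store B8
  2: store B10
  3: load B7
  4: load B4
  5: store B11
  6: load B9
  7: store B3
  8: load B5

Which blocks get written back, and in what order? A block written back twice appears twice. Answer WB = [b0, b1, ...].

0: W B4 -> L0 miss  d=D]
1: W B8 -> L0 miss wb->B4  d=D]
2: W B10 -> L2 miss  d=D]
3: R B7 -> L3 miss  d=-]
4: R B4 -> L0 miss wb->B8  d=-]
5: W B11 -> L3 miss  d=D]
6: R B9 -> L1 miss  d=-]
7: W B3 -> L3 miss wb->B11  d=D]
8: R B5 -> L1 miss  d=-]

WB = [4, 8, 11]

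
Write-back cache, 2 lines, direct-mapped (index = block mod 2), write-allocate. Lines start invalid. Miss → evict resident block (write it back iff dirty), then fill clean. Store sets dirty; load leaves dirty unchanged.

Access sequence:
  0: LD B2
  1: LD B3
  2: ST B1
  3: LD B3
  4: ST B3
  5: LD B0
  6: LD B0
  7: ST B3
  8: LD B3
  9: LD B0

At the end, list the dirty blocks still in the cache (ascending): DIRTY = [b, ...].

DIRTY = [3]

0: R B2 -> L0 miss  d=-]
1: R B3 -> L1 miss  d=-]
2: W B1 -> L1 miss  d=D]
3: R B3 -> L1 miss wb->B1  d=-]
4: W B3 -> L1 hit  d=D]
5: R B0 -> L0 miss  d=-]
6: R B0 -> L0 hit  d=-]
7: W B3 -> L1 hit  d=D]
8: R B3 -> L1 hit  d=D]
9: R B0 -> L0 hit  d=-]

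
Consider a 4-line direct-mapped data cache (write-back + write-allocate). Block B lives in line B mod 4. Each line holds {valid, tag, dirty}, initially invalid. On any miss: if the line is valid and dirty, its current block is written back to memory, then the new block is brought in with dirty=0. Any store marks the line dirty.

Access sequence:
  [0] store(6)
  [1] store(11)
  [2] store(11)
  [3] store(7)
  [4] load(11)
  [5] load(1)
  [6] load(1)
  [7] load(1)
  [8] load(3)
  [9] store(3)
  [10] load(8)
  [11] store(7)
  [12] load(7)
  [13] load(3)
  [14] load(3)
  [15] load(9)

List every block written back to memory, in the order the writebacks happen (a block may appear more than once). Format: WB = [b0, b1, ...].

  0 | W B6 → L2 miss [D]
  1 | W B11 → L3 miss [D]
  2 | W B11 → L3 hit [D]
  3 | W B7 → L3 miss wb→B11 [D]
  4 | R B11 → L3 miss wb→B7 [-]
  5 | R B1 → L1 miss [-]
  6 | R B1 → L1 hit [-]
  7 | R B1 → L1 hit [-]
  8 | R B3 → L3 miss [-]
  9 | W B3 → L3 hit [D]
  10 | R B8 → L0 miss [-]
  11 | W B7 → L3 miss wb→B3 [D]
  12 | R B7 → L3 hit [D]
  13 | R B3 → L3 miss wb→B7 [-]
  14 | R B3 → L3 hit [-]
  15 | R B9 → L1 miss [-]

WB = [11, 7, 3, 7]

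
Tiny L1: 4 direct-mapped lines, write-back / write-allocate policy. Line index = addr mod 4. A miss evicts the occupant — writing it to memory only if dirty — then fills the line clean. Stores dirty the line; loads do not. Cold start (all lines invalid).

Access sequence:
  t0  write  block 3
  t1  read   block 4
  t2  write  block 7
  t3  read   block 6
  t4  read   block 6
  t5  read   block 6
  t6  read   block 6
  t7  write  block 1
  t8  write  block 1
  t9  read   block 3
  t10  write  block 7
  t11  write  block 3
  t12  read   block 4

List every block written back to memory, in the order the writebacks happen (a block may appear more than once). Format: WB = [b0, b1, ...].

0: W B3 → L3 miss [D]
1: R B4 → L0 miss [-]
2: W B7 → L3 miss wb→B3 [D]
3: R B6 → L2 miss [-]
4: R B6 → L2 hit [-]
5: R B6 → L2 hit [-]
6: R B6 → L2 hit [-]
7: W B1 → L1 miss [D]
8: W B1 → L1 hit [D]
9: R B3 → L3 miss wb→B7 [-]
10: W B7 → L3 miss [D]
11: W B3 → L3 miss wb→B7 [D]
12: R B4 → L0 hit [-]

WB = [3, 7, 7]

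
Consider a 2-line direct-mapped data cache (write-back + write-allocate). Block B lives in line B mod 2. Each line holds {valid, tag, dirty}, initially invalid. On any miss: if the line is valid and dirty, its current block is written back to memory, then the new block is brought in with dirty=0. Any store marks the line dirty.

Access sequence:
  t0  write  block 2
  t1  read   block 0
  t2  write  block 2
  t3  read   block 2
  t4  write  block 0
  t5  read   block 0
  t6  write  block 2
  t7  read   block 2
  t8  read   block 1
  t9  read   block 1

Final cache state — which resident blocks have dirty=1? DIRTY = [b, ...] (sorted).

0: W B2 -> L0 miss  d=D]
1: R B0 -> L0 miss wb->B2  d=-]
2: W B2 -> L0 miss  d=D]
3: R B2 -> L0 hit  d=D]
4: W B0 -> L0 miss wb->B2  d=D]
5: R B0 -> L0 hit  d=D]
6: W B2 -> L0 miss wb->B0  d=D]
7: R B2 -> L0 hit  d=D]
8: R B1 -> L1 miss  d=-]
9: R B1 -> L1 hit  d=-]

DIRTY = [2]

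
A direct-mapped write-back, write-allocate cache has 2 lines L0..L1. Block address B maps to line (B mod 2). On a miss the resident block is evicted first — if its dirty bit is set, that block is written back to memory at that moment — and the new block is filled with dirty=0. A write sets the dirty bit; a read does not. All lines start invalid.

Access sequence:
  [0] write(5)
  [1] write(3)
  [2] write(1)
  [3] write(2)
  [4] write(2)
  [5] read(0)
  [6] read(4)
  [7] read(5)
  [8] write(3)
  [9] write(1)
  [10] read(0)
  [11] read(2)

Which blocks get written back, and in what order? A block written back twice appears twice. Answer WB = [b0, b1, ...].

0: W B5 -> L1 miss  d=D]
1: W B3 -> L1 miss wb->B5  d=D]
2: W B1 -> L1 miss wb->B3  d=D]
3: W B2 -> L0 miss  d=D]
4: W B2 -> L0 hit  d=D]
5: R B0 -> L0 miss wb->B2  d=-]
6: R B4 -> L0 miss  d=-]
7: R B5 -> L1 miss wb->B1  d=-]
8: W B3 -> L1 miss  d=D]
9: W B1 -> L1 miss wb->B3  d=D]
10: R B0 -> L0 miss  d=-]
11: R B2 -> L0 miss  d=-]

WB = [5, 3, 2, 1, 3]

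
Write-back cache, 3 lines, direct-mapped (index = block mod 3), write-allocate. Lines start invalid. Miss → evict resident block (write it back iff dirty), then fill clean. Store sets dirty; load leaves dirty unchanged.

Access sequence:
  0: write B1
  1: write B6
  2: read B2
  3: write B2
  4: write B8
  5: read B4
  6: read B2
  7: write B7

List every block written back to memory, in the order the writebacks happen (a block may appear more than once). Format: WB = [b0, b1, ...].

WB = [2, 1, 8]

  0 | W B1 → L1 miss [D]
  1 | W B6 → L0 miss [D]
  2 | R B2 → L2 miss [-]
  3 | W B2 → L2 hit [D]
  4 | W B8 → L2 miss wb→B2 [D]
  5 | R B4 → L1 miss wb→B1 [-]
  6 | R B2 → L2 miss wb→B8 [-]
  7 | W B7 → L1 miss [D]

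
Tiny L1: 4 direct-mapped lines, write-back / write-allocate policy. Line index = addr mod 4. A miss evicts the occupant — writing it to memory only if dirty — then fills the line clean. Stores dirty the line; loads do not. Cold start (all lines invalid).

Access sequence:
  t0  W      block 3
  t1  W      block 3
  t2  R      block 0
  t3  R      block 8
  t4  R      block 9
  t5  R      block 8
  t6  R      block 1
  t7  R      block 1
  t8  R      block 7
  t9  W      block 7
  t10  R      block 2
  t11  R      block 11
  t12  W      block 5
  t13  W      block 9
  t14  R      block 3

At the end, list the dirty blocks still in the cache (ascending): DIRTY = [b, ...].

DIRTY = [9]

0: W B3 -> L3 miss  d=D]
1: W B3 -> L3 hit  d=D]
2: R B0 -> L0 miss  d=-]
3: R B8 -> L0 miss  d=-]
4: R B9 -> L1 miss  d=-]
5: R B8 -> L0 hit  d=-]
6: R B1 -> L1 miss  d=-]
7: R B1 -> L1 hit  d=-]
8: R B7 -> L3 miss wb->B3  d=-]
9: W B7 -> L3 hit  d=D]
10: R B2 -> L2 miss  d=-]
11: R B11 -> L3 miss wb->B7  d=-]
12: W B5 -> L1 miss  d=D]
13: W B9 -> L1 miss wb->B5  d=D]
14: R B3 -> L3 miss  d=-]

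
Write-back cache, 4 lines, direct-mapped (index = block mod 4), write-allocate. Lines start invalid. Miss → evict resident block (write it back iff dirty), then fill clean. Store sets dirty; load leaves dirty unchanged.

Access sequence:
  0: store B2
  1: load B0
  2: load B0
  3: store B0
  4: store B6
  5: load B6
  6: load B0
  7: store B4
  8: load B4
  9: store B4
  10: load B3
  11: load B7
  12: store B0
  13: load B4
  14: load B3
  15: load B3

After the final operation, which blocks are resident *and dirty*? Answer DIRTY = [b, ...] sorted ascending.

0: W B2 -> L2 miss  d=D]
1: R B0 -> L0 miss  d=-]
2: R B0 -> L0 hit  d=-]
3: W B0 -> L0 hit  d=D]
4: W B6 -> L2 miss wb->B2  d=D]
5: R B6 -> L2 hit  d=D]
6: R B0 -> L0 hit  d=D]
7: W B4 -> L0 miss wb->B0  d=D]
8: R B4 -> L0 hit  d=D]
9: W B4 -> L0 hit  d=D]
10: R B3 -> L3 miss  d=-]
11: R B7 -> L3 miss  d=-]
12: W B0 -> L0 miss wb->B4  d=D]
13: R B4 -> L0 miss wb->B0  d=-]
14: R B3 -> L3 miss  d=-]
15: R B3 -> L3 hit  d=-]

DIRTY = [6]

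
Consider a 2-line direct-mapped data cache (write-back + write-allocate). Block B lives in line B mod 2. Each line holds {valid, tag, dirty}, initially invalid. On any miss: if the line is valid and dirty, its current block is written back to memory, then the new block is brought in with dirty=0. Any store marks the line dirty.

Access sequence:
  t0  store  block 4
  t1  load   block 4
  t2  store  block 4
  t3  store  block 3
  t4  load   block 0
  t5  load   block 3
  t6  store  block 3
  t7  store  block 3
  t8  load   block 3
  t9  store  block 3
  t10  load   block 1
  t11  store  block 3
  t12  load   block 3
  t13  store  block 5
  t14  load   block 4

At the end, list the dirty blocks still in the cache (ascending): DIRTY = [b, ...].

DIRTY = [5]

  0 | W B4 → L0 miss [D]
  1 | R B4 → L0 hit [D]
  2 | W B4 → L0 hit [D]
  3 | W B3 → L1 miss [D]
  4 | R B0 → L0 miss wb→B4 [-]
  5 | R B3 → L1 hit [D]
  6 | W B3 → L1 hit [D]
  7 | W B3 → L1 hit [D]
  8 | R B3 → L1 hit [D]
  9 | W B3 → L1 hit [D]
  10 | R B1 → L1 miss wb→B3 [-]
  11 | W B3 → L1 miss [D]
  12 | R B3 → L1 hit [D]
  13 | W B5 → L1 miss wb→B3 [D]
  14 | R B4 → L0 miss [-]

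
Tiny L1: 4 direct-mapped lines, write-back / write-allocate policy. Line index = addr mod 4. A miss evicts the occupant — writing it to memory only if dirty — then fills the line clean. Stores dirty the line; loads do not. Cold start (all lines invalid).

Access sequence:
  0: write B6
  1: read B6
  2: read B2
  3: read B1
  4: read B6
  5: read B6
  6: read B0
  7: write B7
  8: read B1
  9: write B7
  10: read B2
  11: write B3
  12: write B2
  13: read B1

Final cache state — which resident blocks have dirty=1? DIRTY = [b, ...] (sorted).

DIRTY = [2, 3]

  0 | W B6 → L2 miss [D]
  1 | R B6 → L2 hit [D]
  2 | R B2 → L2 miss wb→B6 [-]
  3 | R B1 → L1 miss [-]
  4 | R B6 → L2 miss [-]
  5 | R B6 → L2 hit [-]
  6 | R B0 → L0 miss [-]
  7 | W B7 → L3 miss [D]
  8 | R B1 → L1 hit [-]
  9 | W B7 → L3 hit [D]
  10 | R B2 → L2 miss [-]
  11 | W B3 → L3 miss wb→B7 [D]
  12 | W B2 → L2 hit [D]
  13 | R B1 → L1 hit [-]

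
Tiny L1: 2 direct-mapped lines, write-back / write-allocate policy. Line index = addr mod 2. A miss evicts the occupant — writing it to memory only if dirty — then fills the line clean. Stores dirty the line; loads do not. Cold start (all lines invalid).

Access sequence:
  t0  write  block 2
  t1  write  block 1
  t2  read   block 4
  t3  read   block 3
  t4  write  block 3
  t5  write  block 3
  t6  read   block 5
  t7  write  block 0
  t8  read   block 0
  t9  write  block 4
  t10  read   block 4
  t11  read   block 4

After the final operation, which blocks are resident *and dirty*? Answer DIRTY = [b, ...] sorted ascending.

  0 | W B2 → L0 miss [D]
  1 | W B1 → L1 miss [D]
  2 | R B4 → L0 miss wb→B2 [-]
  3 | R B3 → L1 miss wb→B1 [-]
  4 | W B3 → L1 hit [D]
  5 | W B3 → L1 hit [D]
  6 | R B5 → L1 miss wb→B3 [-]
  7 | W B0 → L0 miss [D]
  8 | R B0 → L0 hit [D]
  9 | W B4 → L0 miss wb→B0 [D]
  10 | R B4 → L0 hit [D]
  11 | R B4 → L0 hit [D]

DIRTY = [4]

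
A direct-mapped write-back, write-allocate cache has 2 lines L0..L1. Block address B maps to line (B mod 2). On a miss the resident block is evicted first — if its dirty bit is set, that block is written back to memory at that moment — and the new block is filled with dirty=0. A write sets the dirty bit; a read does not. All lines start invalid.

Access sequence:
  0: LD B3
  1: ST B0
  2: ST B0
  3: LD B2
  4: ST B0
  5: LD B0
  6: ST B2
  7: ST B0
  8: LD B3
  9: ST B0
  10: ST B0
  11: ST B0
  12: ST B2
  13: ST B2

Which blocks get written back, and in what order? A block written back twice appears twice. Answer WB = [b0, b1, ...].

WB = [0, 0, 2, 0]

0: R B3 → L1 miss [-]
1: W B0 → L0 miss [D]
2: W B0 → L0 hit [D]
3: R B2 → L0 miss wb→B0 [-]
4: W B0 → L0 miss [D]
5: R B0 → L0 hit [D]
6: W B2 → L0 miss wb→B0 [D]
7: W B0 → L0 miss wb→B2 [D]
8: R B3 → L1 hit [-]
9: W B0 → L0 hit [D]
10: W B0 → L0 hit [D]
11: W B0 → L0 hit [D]
12: W B2 → L0 miss wb→B0 [D]
13: W B2 → L0 hit [D]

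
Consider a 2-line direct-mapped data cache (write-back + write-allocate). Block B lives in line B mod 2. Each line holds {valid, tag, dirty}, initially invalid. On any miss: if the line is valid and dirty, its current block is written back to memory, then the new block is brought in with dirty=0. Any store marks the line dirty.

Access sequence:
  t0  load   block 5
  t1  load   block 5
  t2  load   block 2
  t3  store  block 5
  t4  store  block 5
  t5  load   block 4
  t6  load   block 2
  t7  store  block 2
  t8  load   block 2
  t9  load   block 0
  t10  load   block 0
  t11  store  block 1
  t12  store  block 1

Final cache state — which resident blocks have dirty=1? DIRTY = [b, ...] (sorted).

DIRTY = [1]

  0 | R B5 → L1 miss [-]
  1 | R B5 → L1 hit [-]
  2 | R B2 → L0 miss [-]
  3 | W B5 → L1 hit [D]
  4 | W B5 → L1 hit [D]
  5 | R B4 → L0 miss [-]
  6 | R B2 → L0 miss [-]
  7 | W B2 → L0 hit [D]
  8 | R B2 → L0 hit [D]
  9 | R B0 → L0 miss wb→B2 [-]
  10 | R B0 → L0 hit [-]
  11 | W B1 → L1 miss wb→B5 [D]
  12 | W B1 → L1 hit [D]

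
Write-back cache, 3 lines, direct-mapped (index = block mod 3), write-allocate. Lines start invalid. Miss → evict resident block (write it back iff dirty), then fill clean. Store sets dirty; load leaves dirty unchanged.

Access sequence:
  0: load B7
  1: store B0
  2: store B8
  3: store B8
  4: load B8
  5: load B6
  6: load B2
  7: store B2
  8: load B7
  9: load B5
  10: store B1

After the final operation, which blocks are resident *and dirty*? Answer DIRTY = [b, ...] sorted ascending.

  0 | R B7 → L1 miss [-]
  1 | W B0 → L0 miss [D]
  2 | W B8 → L2 miss [D]
  3 | W B8 → L2 hit [D]
  4 | R B8 → L2 hit [D]
  5 | R B6 → L0 miss wb→B0 [-]
  6 | R B2 → L2 miss wb→B8 [-]
  7 | W B2 → L2 hit [D]
  8 | R B7 → L1 hit [-]
  9 | R B5 → L2 miss wb→B2 [-]
  10 | W B1 → L1 miss [D]

DIRTY = [1]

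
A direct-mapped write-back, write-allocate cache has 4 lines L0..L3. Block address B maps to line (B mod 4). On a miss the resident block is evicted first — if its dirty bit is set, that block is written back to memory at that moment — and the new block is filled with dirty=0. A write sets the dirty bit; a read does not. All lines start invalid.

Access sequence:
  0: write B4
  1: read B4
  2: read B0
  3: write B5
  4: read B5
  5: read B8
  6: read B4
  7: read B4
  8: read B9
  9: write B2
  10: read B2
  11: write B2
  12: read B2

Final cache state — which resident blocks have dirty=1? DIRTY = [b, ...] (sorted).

0: W B4 → L0 miss [D]
1: R B4 → L0 hit [D]
2: R B0 → L0 miss wb→B4 [-]
3: W B5 → L1 miss [D]
4: R B5 → L1 hit [D]
5: R B8 → L0 miss [-]
6: R B4 → L0 miss [-]
7: R B4 → L0 hit [-]
8: R B9 → L1 miss wb→B5 [-]
9: W B2 → L2 miss [D]
10: R B2 → L2 hit [D]
11: W B2 → L2 hit [D]
12: R B2 → L2 hit [D]

DIRTY = [2]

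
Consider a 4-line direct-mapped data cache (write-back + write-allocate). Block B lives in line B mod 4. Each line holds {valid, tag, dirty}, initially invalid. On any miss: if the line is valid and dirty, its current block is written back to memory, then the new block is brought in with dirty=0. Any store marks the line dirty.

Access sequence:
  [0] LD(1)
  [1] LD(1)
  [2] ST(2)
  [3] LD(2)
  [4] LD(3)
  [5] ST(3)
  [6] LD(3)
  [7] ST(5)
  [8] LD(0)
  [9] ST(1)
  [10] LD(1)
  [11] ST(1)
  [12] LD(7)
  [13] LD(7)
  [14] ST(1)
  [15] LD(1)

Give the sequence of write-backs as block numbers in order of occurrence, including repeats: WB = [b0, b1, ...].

WB = [5, 3]

0: R B1 -> L1 miss  d=-]
1: R B1 -> L1 hit  d=-]
2: W B2 -> L2 miss  d=D]
3: R B2 -> L2 hit  d=D]
4: R B3 -> L3 miss  d=-]
5: W B3 -> L3 hit  d=D]
6: R B3 -> L3 hit  d=D]
7: W B5 -> L1 miss  d=D]
8: R B0 -> L0 miss  d=-]
9: W B1 -> L1 miss wb->B5  d=D]
10: R B1 -> L1 hit  d=D]
11: W B1 -> L1 hit  d=D]
12: R B7 -> L3 miss wb->B3  d=-]
13: R B7 -> L3 hit  d=-]
14: W B1 -> L1 hit  d=D]
15: R B1 -> L1 hit  d=D]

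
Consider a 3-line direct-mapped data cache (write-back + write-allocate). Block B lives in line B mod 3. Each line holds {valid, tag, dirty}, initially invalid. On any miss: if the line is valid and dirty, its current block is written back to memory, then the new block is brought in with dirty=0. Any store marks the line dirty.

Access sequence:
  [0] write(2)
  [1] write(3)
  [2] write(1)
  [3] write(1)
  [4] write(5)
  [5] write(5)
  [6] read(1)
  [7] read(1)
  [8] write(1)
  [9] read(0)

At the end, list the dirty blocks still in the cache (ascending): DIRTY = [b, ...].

DIRTY = [1, 5]

0: W B2 → L2 miss [D]
1: W B3 → L0 miss [D]
2: W B1 → L1 miss [D]
3: W B1 → L1 hit [D]
4: W B5 → L2 miss wb→B2 [D]
5: W B5 → L2 hit [D]
6: R B1 → L1 hit [D]
7: R B1 → L1 hit [D]
8: W B1 → L1 hit [D]
9: R B0 → L0 miss wb→B3 [-]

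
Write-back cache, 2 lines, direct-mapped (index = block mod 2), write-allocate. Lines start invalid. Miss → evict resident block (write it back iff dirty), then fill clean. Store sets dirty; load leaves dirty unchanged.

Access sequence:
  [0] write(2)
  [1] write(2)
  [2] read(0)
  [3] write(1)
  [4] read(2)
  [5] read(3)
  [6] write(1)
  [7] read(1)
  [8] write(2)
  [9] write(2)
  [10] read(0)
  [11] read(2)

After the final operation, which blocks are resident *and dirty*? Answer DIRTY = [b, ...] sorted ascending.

0: W B2 → L0 miss [D]
1: W B2 → L0 hit [D]
2: R B0 → L0 miss wb→B2 [-]
3: W B1 → L1 miss [D]
4: R B2 → L0 miss [-]
5: R B3 → L1 miss wb→B1 [-]
6: W B1 → L1 miss [D]
7: R B1 → L1 hit [D]
8: W B2 → L0 hit [D]
9: W B2 → L0 hit [D]
10: R B0 → L0 miss wb→B2 [-]
11: R B2 → L0 miss [-]

DIRTY = [1]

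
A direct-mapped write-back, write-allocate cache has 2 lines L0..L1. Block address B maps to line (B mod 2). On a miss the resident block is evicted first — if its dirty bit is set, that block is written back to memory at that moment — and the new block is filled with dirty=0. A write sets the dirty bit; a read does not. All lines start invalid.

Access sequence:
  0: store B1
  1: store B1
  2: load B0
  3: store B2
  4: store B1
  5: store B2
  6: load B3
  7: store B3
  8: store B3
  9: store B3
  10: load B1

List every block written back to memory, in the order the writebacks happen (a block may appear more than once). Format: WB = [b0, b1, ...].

0: W B1 → L1 miss [D]
1: W B1 → L1 hit [D]
2: R B0 → L0 miss [-]
3: W B2 → L0 miss [D]
4: W B1 → L1 hit [D]
5: W B2 → L0 hit [D]
6: R B3 → L1 miss wb→B1 [-]
7: W B3 → L1 hit [D]
8: W B3 → L1 hit [D]
9: W B3 → L1 hit [D]
10: R B1 → L1 miss wb→B3 [-]

WB = [1, 3]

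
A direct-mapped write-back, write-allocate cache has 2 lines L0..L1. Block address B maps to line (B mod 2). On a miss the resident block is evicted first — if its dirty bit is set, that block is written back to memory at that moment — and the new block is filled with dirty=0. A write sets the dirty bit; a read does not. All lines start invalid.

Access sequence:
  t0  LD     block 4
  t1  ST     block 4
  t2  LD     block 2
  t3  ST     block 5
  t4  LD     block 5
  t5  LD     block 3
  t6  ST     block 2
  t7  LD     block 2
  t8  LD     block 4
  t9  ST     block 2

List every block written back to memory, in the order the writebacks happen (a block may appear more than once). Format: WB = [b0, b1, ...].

0: R B4 → L0 miss [-]
1: W B4 → L0 hit [D]
2: R B2 → L0 miss wb→B4 [-]
3: W B5 → L1 miss [D]
4: R B5 → L1 hit [D]
5: R B3 → L1 miss wb→B5 [-]
6: W B2 → L0 hit [D]
7: R B2 → L0 hit [D]
8: R B4 → L0 miss wb→B2 [-]
9: W B2 → L0 miss [D]

WB = [4, 5, 2]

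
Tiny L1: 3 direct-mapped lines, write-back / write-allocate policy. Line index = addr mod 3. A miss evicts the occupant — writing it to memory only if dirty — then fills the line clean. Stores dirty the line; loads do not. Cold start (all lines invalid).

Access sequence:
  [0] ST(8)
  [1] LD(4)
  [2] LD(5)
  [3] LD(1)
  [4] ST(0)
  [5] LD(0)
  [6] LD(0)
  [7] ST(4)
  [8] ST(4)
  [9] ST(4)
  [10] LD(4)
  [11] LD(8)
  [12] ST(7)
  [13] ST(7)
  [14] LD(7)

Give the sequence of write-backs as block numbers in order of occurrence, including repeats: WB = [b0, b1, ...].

0: W B8 -> L2 miss  d=D]
1: R B4 -> L1 miss  d=-]
2: R B5 -> L2 miss wb->B8  d=-]
3: R B1 -> L1 miss  d=-]
4: W B0 -> L0 miss  d=D]
5: R B0 -> L0 hit  d=D]
6: R B0 -> L0 hit  d=D]
7: W B4 -> L1 miss  d=D]
8: W B4 -> L1 hit  d=D]
9: W B4 -> L1 hit  d=D]
10: R B4 -> L1 hit  d=D]
11: R B8 -> L2 miss  d=-]
12: W B7 -> L1 miss wb->B4  d=D]
13: W B7 -> L1 hit  d=D]
14: R B7 -> L1 hit  d=D]

WB = [8, 4]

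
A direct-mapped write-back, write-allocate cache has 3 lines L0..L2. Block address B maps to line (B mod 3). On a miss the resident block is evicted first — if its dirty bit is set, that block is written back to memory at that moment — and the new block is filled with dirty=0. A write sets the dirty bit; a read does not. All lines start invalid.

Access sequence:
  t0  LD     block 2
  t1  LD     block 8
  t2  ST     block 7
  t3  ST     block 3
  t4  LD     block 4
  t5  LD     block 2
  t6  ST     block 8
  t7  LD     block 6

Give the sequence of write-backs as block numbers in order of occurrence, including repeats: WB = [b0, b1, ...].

WB = [7, 3]

  0 | R B2 → L2 miss [-]
  1 | R B8 → L2 miss [-]
  2 | W B7 → L1 miss [D]
  3 | W B3 → L0 miss [D]
  4 | R B4 → L1 miss wb→B7 [-]
  5 | R B2 → L2 miss [-]
  6 | W B8 → L2 miss [D]
  7 | R B6 → L0 miss wb→B3 [-]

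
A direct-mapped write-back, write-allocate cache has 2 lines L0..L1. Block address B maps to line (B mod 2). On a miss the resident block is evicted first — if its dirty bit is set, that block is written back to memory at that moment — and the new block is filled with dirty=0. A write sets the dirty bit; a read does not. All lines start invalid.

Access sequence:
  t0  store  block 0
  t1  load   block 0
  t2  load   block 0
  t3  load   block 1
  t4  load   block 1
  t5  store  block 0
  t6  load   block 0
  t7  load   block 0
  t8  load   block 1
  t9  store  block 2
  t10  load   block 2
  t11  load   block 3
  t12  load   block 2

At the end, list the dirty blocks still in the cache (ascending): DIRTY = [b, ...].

DIRTY = [2]

  0 | W B0 → L0 miss [D]
  1 | R B0 → L0 hit [D]
  2 | R B0 → L0 hit [D]
  3 | R B1 → L1 miss [-]
  4 | R B1 → L1 hit [-]
  5 | W B0 → L0 hit [D]
  6 | R B0 → L0 hit [D]
  7 | R B0 → L0 hit [D]
  8 | R B1 → L1 hit [-]
  9 | W B2 → L0 miss wb→B0 [D]
  10 | R B2 → L0 hit [D]
  11 | R B3 → L1 miss [-]
  12 | R B2 → L0 hit [D]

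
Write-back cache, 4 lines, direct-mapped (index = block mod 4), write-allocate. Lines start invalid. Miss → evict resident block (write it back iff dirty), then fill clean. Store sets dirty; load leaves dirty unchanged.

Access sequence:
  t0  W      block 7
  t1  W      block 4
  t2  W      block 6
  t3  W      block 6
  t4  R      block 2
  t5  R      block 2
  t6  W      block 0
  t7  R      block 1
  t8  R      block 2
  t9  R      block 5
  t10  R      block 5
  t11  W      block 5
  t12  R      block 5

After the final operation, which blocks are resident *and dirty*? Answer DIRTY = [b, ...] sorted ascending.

  0 | W B7 → L3 miss [D]
  1 | W B4 → L0 miss [D]
  2 | W B6 → L2 miss [D]
  3 | W B6 → L2 hit [D]
  4 | R B2 → L2 miss wb→B6 [-]
  5 | R B2 → L2 hit [-]
  6 | W B0 → L0 miss wb→B4 [D]
  7 | R B1 → L1 miss [-]
  8 | R B2 → L2 hit [-]
  9 | R B5 → L1 miss [-]
  10 | R B5 → L1 hit [-]
  11 | W B5 → L1 hit [D]
  12 | R B5 → L1 hit [D]

DIRTY = [0, 5, 7]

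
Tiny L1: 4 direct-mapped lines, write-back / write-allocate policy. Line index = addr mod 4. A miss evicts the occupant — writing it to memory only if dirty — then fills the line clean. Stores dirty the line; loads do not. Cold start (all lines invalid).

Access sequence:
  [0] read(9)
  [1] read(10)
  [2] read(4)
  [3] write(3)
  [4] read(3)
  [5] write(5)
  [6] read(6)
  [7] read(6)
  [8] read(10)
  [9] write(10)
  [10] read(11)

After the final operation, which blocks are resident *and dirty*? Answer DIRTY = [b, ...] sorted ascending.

0: R B9 -> L1 miss  d=-]
1: R B10 -> L2 miss  d=-]
2: R B4 -> L0 miss  d=-]
3: W B3 -> L3 miss  d=D]
4: R B3 -> L3 hit  d=D]
5: W B5 -> L1 miss  d=D]
6: R B6 -> L2 miss  d=-]
7: R B6 -> L2 hit  d=-]
8: R B10 -> L2 miss  d=-]
9: W B10 -> L2 hit  d=D]
10: R B11 -> L3 miss wb->B3  d=-]

DIRTY = [5, 10]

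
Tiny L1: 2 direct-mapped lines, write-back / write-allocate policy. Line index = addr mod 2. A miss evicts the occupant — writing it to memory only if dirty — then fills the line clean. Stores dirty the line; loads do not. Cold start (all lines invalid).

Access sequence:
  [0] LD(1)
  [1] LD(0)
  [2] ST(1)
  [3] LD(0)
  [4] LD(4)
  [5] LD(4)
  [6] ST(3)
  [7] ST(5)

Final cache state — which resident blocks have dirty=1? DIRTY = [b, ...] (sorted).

  0 | R B1 → L1 miss [-]
  1 | R B0 → L0 miss [-]
  2 | W B1 → L1 hit [D]
  3 | R B0 → L0 hit [-]
  4 | R B4 → L0 miss [-]
  5 | R B4 → L0 hit [-]
  6 | W B3 → L1 miss wb→B1 [D]
  7 | W B5 → L1 miss wb→B3 [D]

DIRTY = [5]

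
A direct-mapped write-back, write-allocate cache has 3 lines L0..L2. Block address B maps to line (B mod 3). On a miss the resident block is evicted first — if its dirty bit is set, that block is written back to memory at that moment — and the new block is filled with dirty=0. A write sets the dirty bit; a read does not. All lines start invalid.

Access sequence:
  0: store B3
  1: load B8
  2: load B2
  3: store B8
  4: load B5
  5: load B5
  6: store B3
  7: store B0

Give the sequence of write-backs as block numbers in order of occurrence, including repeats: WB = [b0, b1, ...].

0: W B3 → L0 miss [D]
1: R B8 → L2 miss [-]
2: R B2 → L2 miss [-]
3: W B8 → L2 miss [D]
4: R B5 → L2 miss wb→B8 [-]
5: R B5 → L2 hit [-]
6: W B3 → L0 hit [D]
7: W B0 → L0 miss wb→B3 [D]

WB = [8, 3]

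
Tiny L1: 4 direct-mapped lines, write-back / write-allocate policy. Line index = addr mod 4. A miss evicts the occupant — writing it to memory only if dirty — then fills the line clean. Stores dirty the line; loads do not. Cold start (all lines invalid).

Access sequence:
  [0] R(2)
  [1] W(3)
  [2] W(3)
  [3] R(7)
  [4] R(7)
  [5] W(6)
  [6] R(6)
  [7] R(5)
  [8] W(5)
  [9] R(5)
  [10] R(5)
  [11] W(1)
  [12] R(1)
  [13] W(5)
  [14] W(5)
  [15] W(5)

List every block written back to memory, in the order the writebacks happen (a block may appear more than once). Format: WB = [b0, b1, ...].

0: R B2 -> L2 miss  d=-]
1: W B3 -> L3 miss  d=D]
2: W B3 -> L3 hit  d=D]
3: R B7 -> L3 miss wb->B3  d=-]
4: R B7 -> L3 hit  d=-]
5: W B6 -> L2 miss  d=D]
6: R B6 -> L2 hit  d=D]
7: R B5 -> L1 miss  d=-]
8: W B5 -> L1 hit  d=D]
9: R B5 -> L1 hit  d=D]
10: R B5 -> L1 hit  d=D]
11: W B1 -> L1 miss wb->B5  d=D]
12: R B1 -> L1 hit  d=D]
13: W B5 -> L1 miss wb->B1  d=D]
14: W B5 -> L1 hit  d=D]
15: W B5 -> L1 hit  d=D]

WB = [3, 5, 1]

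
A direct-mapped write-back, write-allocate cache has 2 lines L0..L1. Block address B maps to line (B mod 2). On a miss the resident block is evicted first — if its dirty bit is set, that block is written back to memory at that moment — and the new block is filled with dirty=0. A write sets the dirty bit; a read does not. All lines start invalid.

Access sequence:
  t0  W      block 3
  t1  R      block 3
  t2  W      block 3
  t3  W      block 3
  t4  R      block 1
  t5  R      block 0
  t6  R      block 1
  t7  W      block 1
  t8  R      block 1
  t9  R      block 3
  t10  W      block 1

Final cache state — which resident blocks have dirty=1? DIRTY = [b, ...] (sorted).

DIRTY = [1]

  0 | W B3 → L1 miss [D]
  1 | R B3 → L1 hit [D]
  2 | W B3 → L1 hit [D]
  3 | W B3 → L1 hit [D]
  4 | R B1 → L1 miss wb→B3 [-]
  5 | R B0 → L0 miss [-]
  6 | R B1 → L1 hit [-]
  7 | W B1 → L1 hit [D]
  8 | R B1 → L1 hit [D]
  9 | R B3 → L1 miss wb→B1 [-]
  10 | W B1 → L1 miss [D]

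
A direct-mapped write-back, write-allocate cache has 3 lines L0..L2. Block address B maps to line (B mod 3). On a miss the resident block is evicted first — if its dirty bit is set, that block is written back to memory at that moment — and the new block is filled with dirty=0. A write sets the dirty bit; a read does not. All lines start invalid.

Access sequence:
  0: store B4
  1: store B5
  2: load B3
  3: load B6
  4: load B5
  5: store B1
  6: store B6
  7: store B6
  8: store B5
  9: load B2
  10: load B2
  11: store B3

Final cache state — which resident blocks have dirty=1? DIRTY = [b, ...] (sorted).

0: W B4 → L1 miss [D]
1: W B5 → L2 miss [D]
2: R B3 → L0 miss [-]
3: R B6 → L0 miss [-]
4: R B5 → L2 hit [D]
5: W B1 → L1 miss wb→B4 [D]
6: W B6 → L0 hit [D]
7: W B6 → L0 hit [D]
8: W B5 → L2 hit [D]
9: R B2 → L2 miss wb→B5 [-]
10: R B2 → L2 hit [-]
11: W B3 → L0 miss wb→B6 [D]

DIRTY = [1, 3]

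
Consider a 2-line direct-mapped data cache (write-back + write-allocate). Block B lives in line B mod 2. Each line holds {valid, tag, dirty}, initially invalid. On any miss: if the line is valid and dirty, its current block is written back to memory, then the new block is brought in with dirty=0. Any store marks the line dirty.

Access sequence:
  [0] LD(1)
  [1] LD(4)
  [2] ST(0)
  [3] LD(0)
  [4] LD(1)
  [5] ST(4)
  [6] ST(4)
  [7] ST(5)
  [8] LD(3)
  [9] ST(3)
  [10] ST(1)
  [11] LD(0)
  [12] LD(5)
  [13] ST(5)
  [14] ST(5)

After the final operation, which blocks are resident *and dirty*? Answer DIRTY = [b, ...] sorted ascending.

DIRTY = [5]

0: R B1 → L1 miss [-]
1: R B4 → L0 miss [-]
2: W B0 → L0 miss [D]
3: R B0 → L0 hit [D]
4: R B1 → L1 hit [-]
5: W B4 → L0 miss wb→B0 [D]
6: W B4 → L0 hit [D]
7: W B5 → L1 miss [D]
8: R B3 → L1 miss wb→B5 [-]
9: W B3 → L1 hit [D]
10: W B1 → L1 miss wb→B3 [D]
11: R B0 → L0 miss wb→B4 [-]
12: R B5 → L1 miss wb→B1 [-]
13: W B5 → L1 hit [D]
14: W B5 → L1 hit [D]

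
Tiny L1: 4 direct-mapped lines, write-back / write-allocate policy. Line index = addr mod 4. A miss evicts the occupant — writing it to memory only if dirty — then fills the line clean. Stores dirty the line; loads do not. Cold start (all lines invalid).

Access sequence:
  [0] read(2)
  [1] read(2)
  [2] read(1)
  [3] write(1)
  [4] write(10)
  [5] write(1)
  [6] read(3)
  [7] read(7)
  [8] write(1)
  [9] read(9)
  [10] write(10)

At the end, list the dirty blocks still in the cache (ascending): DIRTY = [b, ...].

0: R B2 → L2 miss [-]
1: R B2 → L2 hit [-]
2: R B1 → L1 miss [-]
3: W B1 → L1 hit [D]
4: W B10 → L2 miss [D]
5: W B1 → L1 hit [D]
6: R B3 → L3 miss [-]
7: R B7 → L3 miss [-]
8: W B1 → L1 hit [D]
9: R B9 → L1 miss wb→B1 [-]
10: W B10 → L2 hit [D]

DIRTY = [10]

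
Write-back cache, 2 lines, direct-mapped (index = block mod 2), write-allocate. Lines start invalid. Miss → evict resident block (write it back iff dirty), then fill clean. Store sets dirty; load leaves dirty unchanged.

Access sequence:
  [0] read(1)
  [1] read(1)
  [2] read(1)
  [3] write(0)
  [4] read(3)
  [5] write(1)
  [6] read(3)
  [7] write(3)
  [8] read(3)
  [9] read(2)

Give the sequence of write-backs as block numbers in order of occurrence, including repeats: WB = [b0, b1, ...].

WB = [1, 0]

0: R B1 → L1 miss [-]
1: R B1 → L1 hit [-]
2: R B1 → L1 hit [-]
3: W B0 → L0 miss [D]
4: R B3 → L1 miss [-]
5: W B1 → L1 miss [D]
6: R B3 → L1 miss wb→B1 [-]
7: W B3 → L1 hit [D]
8: R B3 → L1 hit [D]
9: R B2 → L0 miss wb→B0 [-]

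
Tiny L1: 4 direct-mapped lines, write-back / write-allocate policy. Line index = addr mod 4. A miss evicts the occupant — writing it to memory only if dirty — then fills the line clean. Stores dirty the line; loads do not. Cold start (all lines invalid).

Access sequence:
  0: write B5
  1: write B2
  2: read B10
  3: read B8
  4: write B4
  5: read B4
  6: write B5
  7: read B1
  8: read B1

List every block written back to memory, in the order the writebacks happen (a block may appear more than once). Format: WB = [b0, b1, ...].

WB = [2, 5]

  0 | W B5 → L1 miss [D]
  1 | W B2 → L2 miss [D]
  2 | R B10 → L2 miss wb→B2 [-]
  3 | R B8 → L0 miss [-]
  4 | W B4 → L0 miss [D]
  5 | R B4 → L0 hit [D]
  6 | W B5 → L1 hit [D]
  7 | R B1 → L1 miss wb→B5 [-]
  8 | R B1 → L1 hit [-]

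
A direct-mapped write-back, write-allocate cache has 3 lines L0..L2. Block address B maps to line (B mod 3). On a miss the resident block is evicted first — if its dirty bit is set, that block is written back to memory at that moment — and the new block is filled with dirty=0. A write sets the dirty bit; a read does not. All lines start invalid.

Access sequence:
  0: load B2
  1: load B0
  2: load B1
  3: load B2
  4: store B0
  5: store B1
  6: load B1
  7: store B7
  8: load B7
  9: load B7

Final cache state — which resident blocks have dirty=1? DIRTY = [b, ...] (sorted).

0: R B2 -> L2 miss  d=-]
1: R B0 -> L0 miss  d=-]
2: R B1 -> L1 miss  d=-]
3: R B2 -> L2 hit  d=-]
4: W B0 -> L0 hit  d=D]
5: W B1 -> L1 hit  d=D]
6: R B1 -> L1 hit  d=D]
7: W B7 -> L1 miss wb->B1  d=D]
8: R B7 -> L1 hit  d=D]
9: R B7 -> L1 hit  d=D]

DIRTY = [0, 7]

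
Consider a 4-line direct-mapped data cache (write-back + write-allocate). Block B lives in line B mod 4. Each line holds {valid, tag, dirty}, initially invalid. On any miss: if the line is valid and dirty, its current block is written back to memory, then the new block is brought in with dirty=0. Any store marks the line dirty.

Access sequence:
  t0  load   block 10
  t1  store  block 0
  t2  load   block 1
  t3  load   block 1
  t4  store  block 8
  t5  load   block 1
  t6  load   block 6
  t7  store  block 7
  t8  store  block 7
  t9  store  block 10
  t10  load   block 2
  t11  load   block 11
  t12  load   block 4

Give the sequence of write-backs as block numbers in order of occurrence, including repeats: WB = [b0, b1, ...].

WB = [0, 10, 7, 8]

0: R B10 → L2 miss [-]
1: W B0 → L0 miss [D]
2: R B1 → L1 miss [-]
3: R B1 → L1 hit [-]
4: W B8 → L0 miss wb→B0 [D]
5: R B1 → L1 hit [-]
6: R B6 → L2 miss [-]
7: W B7 → L3 miss [D]
8: W B7 → L3 hit [D]
9: W B10 → L2 miss [D]
10: R B2 → L2 miss wb→B10 [-]
11: R B11 → L3 miss wb→B7 [-]
12: R B4 → L0 miss wb→B8 [-]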